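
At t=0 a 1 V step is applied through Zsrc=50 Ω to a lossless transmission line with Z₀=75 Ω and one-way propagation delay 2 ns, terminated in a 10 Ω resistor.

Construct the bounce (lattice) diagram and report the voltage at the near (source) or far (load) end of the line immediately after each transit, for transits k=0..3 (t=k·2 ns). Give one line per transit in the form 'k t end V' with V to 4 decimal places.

Γ_L=-0.764706, Γ_S=-0.200000; launch V₁=1·75/125=0.600000
k=0 src: V=0.6000
k=1 load: inc=0.600000, refl=0.600000·-0.764706=-0.4588; V=0.000000+0.600000+-0.458824=0.1412
k=2 src: inc=-0.458824, refl=-0.458824·-0.200000=0.0918; V=0.600000+-0.458824+0.091765=0.2329
k=3 load: inc=0.091765, refl=0.091765·-0.764706=-0.0702; V=0.141176+0.091765+-0.070173=0.1628

0 0 source 0.6000
1 2 load 0.1412
2 4 source 0.2329
3 6 load 0.1628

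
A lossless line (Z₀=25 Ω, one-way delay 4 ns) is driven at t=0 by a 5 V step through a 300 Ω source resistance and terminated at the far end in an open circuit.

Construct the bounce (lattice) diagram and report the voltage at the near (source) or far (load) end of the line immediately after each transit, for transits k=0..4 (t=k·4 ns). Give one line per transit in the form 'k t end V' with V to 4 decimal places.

0 0 source 0.3846
1 4 load 0.7692
2 8 source 1.0947
3 12 load 1.4201
4 16 source 1.6955

Γ_L=1.000000, Γ_S=0.846154; launch V₁=5·25/325=0.384615
k=0 src: V=0.3846
k=1 load: inc=0.384615, refl=0.384615·1.000000=0.3846; V=0.000000+0.384615+0.384615=0.7692
k=2 src: inc=0.384615, refl=0.384615·0.846154=0.3254; V=0.384615+0.384615+0.325444=1.0947
k=3 load: inc=0.325444, refl=0.325444·1.000000=0.3254; V=0.769231+0.325444+0.325444=1.4201
k=4 src: inc=0.325444, refl=0.325444·0.846154=0.2754; V=1.094675+0.325444+0.275376=1.6955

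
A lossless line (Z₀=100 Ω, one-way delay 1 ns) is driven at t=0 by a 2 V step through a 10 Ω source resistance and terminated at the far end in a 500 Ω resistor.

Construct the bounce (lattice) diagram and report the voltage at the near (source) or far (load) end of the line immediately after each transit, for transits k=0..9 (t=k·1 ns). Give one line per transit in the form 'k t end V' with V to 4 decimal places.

0 0 source 1.8182
1 1 load 3.0303
2 2 source 2.0386
3 3 load 1.3774
4 4 source 1.9184
5 5 load 2.2790
6 6 source 1.9839
7 7 load 1.7872
8 8 source 1.9482
9 9 load 2.0555

Γ_L=0.666667, Γ_S=-0.818182; launch V₁=2·100/110=1.818182
k=0 src: V=1.8182
k=1 load: inc=1.818182, refl=1.818182·0.666667=1.2121; V=0.000000+1.818182+1.212121=3.0303
k=2 src: inc=1.212121, refl=1.212121·-0.818182=-0.9917; V=1.818182+1.212121+-0.991736=2.0386
k=3 load: inc=-0.991736, refl=-0.991736·0.666667=-0.6612; V=3.030303+-0.991736+-0.661157=1.3774
k=4 src: inc=-0.661157, refl=-0.661157·-0.818182=0.5409; V=2.038567+-0.661157+0.540947=1.9184
k=5 load: inc=0.540947, refl=0.540947·0.666667=0.3606; V=1.377410+0.540947+0.360631=2.2790
k=6 src: inc=0.360631, refl=0.360631·-0.818182=-0.2951; V=1.918357+0.360631+-0.295062=1.9839
k=7 load: inc=-0.295062, refl=-0.295062·0.666667=-0.1967; V=2.278988+-0.295062+-0.196708=1.7872
k=8 src: inc=-0.196708, refl=-0.196708·-0.818182=0.1609; V=1.983926+-0.196708+0.160943=1.9482
k=9 load: inc=0.160943, refl=0.160943·0.666667=0.1073; V=1.787219+0.160943+0.107295=2.0555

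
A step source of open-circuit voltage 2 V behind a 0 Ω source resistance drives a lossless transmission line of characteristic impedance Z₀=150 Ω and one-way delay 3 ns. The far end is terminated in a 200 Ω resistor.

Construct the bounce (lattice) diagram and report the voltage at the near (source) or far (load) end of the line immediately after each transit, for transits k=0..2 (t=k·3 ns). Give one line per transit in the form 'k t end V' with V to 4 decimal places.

Γ_L=0.142857, Γ_S=-1.000000; launch V₁=2·150/150=2.000000
k=0 src: V=2.0000
k=1 load: inc=2.000000, refl=2.000000·0.142857=0.2857; V=0.000000+2.000000+0.285714=2.2857
k=2 src: inc=0.285714, refl=0.285714·-1.000000=-0.2857; V=2.000000+0.285714+-0.285714=2.0000

0 0 source 2.0000
1 3 load 2.2857
2 6 source 2.0000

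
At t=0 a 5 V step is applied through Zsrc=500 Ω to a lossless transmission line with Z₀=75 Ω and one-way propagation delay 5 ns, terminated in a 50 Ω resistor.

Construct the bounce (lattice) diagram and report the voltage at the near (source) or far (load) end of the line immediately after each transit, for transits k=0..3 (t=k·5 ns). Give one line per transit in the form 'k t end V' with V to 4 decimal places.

Γ_L=-0.200000, Γ_S=0.739130; launch V₁=5·75/575=0.652174
k=0 src: V=0.6522
k=1 load: inc=0.652174, refl=0.652174·-0.200000=-0.1304; V=0.000000+0.652174+-0.130435=0.5217
k=2 src: inc=-0.130435, refl=-0.130435·0.739130=-0.0964; V=0.652174+-0.130435+-0.096408=0.4253
k=3 load: inc=-0.096408, refl=-0.096408·-0.200000=0.0193; V=0.521739+-0.096408+0.019282=0.4446

0 0 source 0.6522
1 5 load 0.5217
2 10 source 0.4253
3 15 load 0.4446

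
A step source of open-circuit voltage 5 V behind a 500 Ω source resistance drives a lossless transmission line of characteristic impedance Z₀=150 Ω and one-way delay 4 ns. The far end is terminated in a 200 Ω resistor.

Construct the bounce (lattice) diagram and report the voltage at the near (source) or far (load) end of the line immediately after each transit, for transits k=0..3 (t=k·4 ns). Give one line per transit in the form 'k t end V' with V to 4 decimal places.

0 0 source 1.1538
1 4 load 1.3187
2 8 source 1.4074
3 12 load 1.4201

Γ_L=0.142857, Γ_S=0.538462; launch V₁=5·150/650=1.153846
k=0 src: V=1.1538
k=1 load: inc=1.153846, refl=1.153846·0.142857=0.1648; V=0.000000+1.153846+0.164835=1.3187
k=2 src: inc=0.164835, refl=0.164835·0.538462=0.0888; V=1.153846+0.164835+0.088757=1.4074
k=3 load: inc=0.088757, refl=0.088757·0.142857=0.0127; V=1.318681+0.088757+0.012680=1.4201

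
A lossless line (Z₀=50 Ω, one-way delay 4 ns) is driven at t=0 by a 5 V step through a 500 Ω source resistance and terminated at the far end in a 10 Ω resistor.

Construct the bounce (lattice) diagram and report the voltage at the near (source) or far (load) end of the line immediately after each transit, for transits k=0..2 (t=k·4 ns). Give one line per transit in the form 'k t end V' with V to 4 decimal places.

0 0 source 0.4545
1 4 load 0.1515
2 8 source -0.0964

Γ_L=-0.666667, Γ_S=0.818182; launch V₁=5·50/550=0.454545
k=0 src: V=0.4545
k=1 load: inc=0.454545, refl=0.454545·-0.666667=-0.3030; V=0.000000+0.454545+-0.303030=0.1515
k=2 src: inc=-0.303030, refl=-0.303030·0.818182=-0.2479; V=0.454545+-0.303030+-0.247934=-0.0964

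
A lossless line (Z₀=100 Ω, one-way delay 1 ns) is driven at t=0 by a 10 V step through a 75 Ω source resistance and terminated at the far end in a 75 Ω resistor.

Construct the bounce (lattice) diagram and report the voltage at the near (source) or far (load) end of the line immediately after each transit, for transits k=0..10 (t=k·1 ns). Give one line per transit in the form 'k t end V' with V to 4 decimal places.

0 0 source 5.7143
1 1 load 4.8980
2 2 source 5.0146
3 3 load 4.9979
4 4 source 5.0003
5 5 load 5.0000
6 6 source 5.0000
7 7 load 5.0000
8 8 source 5.0000
9 9 load 5.0000
10 10 source 5.0000

Γ_L=-0.142857, Γ_S=-0.142857; launch V₁=10·100/175=5.714286
k=0 src: V=5.7143
k=1 load: inc=5.714286, refl=5.714286·-0.142857=-0.8163; V=0.000000+5.714286+-0.816327=4.8980
k=2 src: inc=-0.816327, refl=-0.816327·-0.142857=0.1166; V=5.714286+-0.816327+0.116618=5.0146
k=3 load: inc=0.116618, refl=0.116618·-0.142857=-0.0167; V=4.897959+0.116618+-0.016660=4.9979
k=4 src: inc=-0.016660, refl=-0.016660·-0.142857=0.0024; V=5.014577+-0.016660+0.002380=5.0003
k=5 load: inc=0.002380, refl=0.002380·-0.142857=-0.0003; V=4.997918+0.002380+-0.000340=5.0000
k=6 src: inc=-0.000340, refl=-0.000340·-0.142857=0.0000; V=5.000297+-0.000340+0.000049=5.0000
k=7 load: inc=0.000049, refl=0.000049·-0.142857=-0.0000; V=4.999958+0.000049+-0.000007=5.0000
k=8 src: inc=-0.000007, refl=-0.000007·-0.142857=0.0000; V=5.000006+-0.000007+0.000001=5.0000
k=9 load: inc=0.000001, refl=0.000001·-0.142857=-0.0000; V=4.999999+0.000001+-0.000000=5.0000
k=10 src: inc=-0.000000, refl=-0.000000·-0.142857=0.0000; V=5.000000+-0.000000+0.000000=5.0000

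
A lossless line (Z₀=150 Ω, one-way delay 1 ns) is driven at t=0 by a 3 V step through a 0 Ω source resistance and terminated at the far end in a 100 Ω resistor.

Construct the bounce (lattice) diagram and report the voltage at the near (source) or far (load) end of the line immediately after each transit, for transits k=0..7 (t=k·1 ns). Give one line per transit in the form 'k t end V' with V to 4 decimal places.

0 0 source 3.0000
1 1 load 2.4000
2 2 source 3.0000
3 3 load 2.8800
4 4 source 3.0000
5 5 load 2.9760
6 6 source 3.0000
7 7 load 2.9952

Γ_L=-0.200000, Γ_S=-1.000000; launch V₁=3·150/150=3.000000
k=0 src: V=3.0000
k=1 load: inc=3.000000, refl=3.000000·-0.200000=-0.6000; V=0.000000+3.000000+-0.600000=2.4000
k=2 src: inc=-0.600000, refl=-0.600000·-1.000000=0.6000; V=3.000000+-0.600000+0.600000=3.0000
k=3 load: inc=0.600000, refl=0.600000·-0.200000=-0.1200; V=2.400000+0.600000+-0.120000=2.8800
k=4 src: inc=-0.120000, refl=-0.120000·-1.000000=0.1200; V=3.000000+-0.120000+0.120000=3.0000
k=5 load: inc=0.120000, refl=0.120000·-0.200000=-0.0240; V=2.880000+0.120000+-0.024000=2.9760
k=6 src: inc=-0.024000, refl=-0.024000·-1.000000=0.0240; V=3.000000+-0.024000+0.024000=3.0000
k=7 load: inc=0.024000, refl=0.024000·-0.200000=-0.0048; V=2.976000+0.024000+-0.004800=2.9952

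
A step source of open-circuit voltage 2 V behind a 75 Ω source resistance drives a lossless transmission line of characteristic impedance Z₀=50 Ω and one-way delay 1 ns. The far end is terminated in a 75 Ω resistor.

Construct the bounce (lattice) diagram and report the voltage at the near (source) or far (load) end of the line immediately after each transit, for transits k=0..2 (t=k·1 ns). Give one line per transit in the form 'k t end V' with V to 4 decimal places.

0 0 source 0.8000
1 1 load 0.9600
2 2 source 0.9920

Γ_L=0.200000, Γ_S=0.200000; launch V₁=2·50/125=0.800000
k=0 src: V=0.8000
k=1 load: inc=0.800000, refl=0.800000·0.200000=0.1600; V=0.000000+0.800000+0.160000=0.9600
k=2 src: inc=0.160000, refl=0.160000·0.200000=0.0320; V=0.800000+0.160000+0.032000=0.9920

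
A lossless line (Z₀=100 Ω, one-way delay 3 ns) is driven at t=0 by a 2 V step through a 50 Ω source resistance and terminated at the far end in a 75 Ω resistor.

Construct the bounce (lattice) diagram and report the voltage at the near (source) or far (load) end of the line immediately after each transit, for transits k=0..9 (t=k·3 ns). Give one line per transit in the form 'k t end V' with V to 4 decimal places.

0 0 source 1.3333
1 3 load 1.1429
2 6 source 1.2063
3 9 load 1.1973
4 12 source 1.2003
5 15 load 1.1999
6 18 source 1.2000
7 21 load 1.2000
8 24 source 1.2000
9 27 load 1.2000

Γ_L=-0.142857, Γ_S=-0.333333; launch V₁=2·100/150=1.333333
k=0 src: V=1.3333
k=1 load: inc=1.333333, refl=1.333333·-0.142857=-0.1905; V=0.000000+1.333333+-0.190476=1.1429
k=2 src: inc=-0.190476, refl=-0.190476·-0.333333=0.0635; V=1.333333+-0.190476+0.063492=1.2063
k=3 load: inc=0.063492, refl=0.063492·-0.142857=-0.0091; V=1.142857+0.063492+-0.009070=1.1973
k=4 src: inc=-0.009070, refl=-0.009070·-0.333333=0.0030; V=1.206349+-0.009070+0.003023=1.2003
k=5 load: inc=0.003023, refl=0.003023·-0.142857=-0.0004; V=1.197279+0.003023+-0.000432=1.1999
k=6 src: inc=-0.000432, refl=-0.000432·-0.333333=0.0001; V=1.200302+-0.000432+0.000144=1.2000
k=7 load: inc=0.000144, refl=0.000144·-0.142857=-0.0000; V=1.199870+0.000144+-0.000021=1.2000
k=8 src: inc=-0.000021, refl=-0.000021·-0.333333=0.0000; V=1.200014+-0.000021+0.000007=1.2000
k=9 load: inc=0.000007, refl=0.000007·-0.142857=-0.0000; V=1.199994+0.000007+-0.000001=1.2000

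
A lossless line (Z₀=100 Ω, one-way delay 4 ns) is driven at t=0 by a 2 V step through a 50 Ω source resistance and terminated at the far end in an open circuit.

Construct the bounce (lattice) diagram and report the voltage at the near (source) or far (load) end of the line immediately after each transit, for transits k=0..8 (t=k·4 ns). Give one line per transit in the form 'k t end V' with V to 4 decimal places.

0 0 source 1.3333
1 4 load 2.6667
2 8 source 2.2222
3 12 load 1.7778
4 16 source 1.9259
5 20 load 2.0741
6 24 source 2.0247
7 28 load 1.9753
8 32 source 1.9918

Γ_L=1.000000, Γ_S=-0.333333; launch V₁=2·100/150=1.333333
k=0 src: V=1.3333
k=1 load: inc=1.333333, refl=1.333333·1.000000=1.3333; V=0.000000+1.333333+1.333333=2.6667
k=2 src: inc=1.333333, refl=1.333333·-0.333333=-0.4444; V=1.333333+1.333333+-0.444444=2.2222
k=3 load: inc=-0.444444, refl=-0.444444·1.000000=-0.4444; V=2.666667+-0.444444+-0.444444=1.7778
k=4 src: inc=-0.444444, refl=-0.444444·-0.333333=0.1481; V=2.222222+-0.444444+0.148148=1.9259
k=5 load: inc=0.148148, refl=0.148148·1.000000=0.1481; V=1.777778+0.148148+0.148148=2.0741
k=6 src: inc=0.148148, refl=0.148148·-0.333333=-0.0494; V=1.925926+0.148148+-0.049383=2.0247
k=7 load: inc=-0.049383, refl=-0.049383·1.000000=-0.0494; V=2.074074+-0.049383+-0.049383=1.9753
k=8 src: inc=-0.049383, refl=-0.049383·-0.333333=0.0165; V=2.024691+-0.049383+0.016461=1.9918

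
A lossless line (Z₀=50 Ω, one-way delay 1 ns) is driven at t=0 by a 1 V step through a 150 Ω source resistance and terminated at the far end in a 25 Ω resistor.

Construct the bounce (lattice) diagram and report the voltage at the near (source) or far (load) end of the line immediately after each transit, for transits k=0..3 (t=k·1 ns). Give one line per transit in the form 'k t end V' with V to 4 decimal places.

Γ_L=-0.333333, Γ_S=0.500000; launch V₁=1·50/200=0.250000
k=0 src: V=0.2500
k=1 load: inc=0.250000, refl=0.250000·-0.333333=-0.0833; V=0.000000+0.250000+-0.083333=0.1667
k=2 src: inc=-0.083333, refl=-0.083333·0.500000=-0.0417; V=0.250000+-0.083333+-0.041667=0.1250
k=3 load: inc=-0.041667, refl=-0.041667·-0.333333=0.0139; V=0.166667+-0.041667+0.013889=0.1389

0 0 source 0.2500
1 1 load 0.1667
2 2 source 0.1250
3 3 load 0.1389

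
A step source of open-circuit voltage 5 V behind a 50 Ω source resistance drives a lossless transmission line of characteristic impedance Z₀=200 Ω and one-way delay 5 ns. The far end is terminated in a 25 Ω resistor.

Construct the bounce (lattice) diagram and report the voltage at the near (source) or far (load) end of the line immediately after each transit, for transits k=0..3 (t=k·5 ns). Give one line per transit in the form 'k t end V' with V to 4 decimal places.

Γ_L=-0.777778, Γ_S=-0.600000; launch V₁=5·200/250=4.000000
k=0 src: V=4.0000
k=1 load: inc=4.000000, refl=4.000000·-0.777778=-3.1111; V=0.000000+4.000000+-3.111111=0.8889
k=2 src: inc=-3.111111, refl=-3.111111·-0.600000=1.8667; V=4.000000+-3.111111+1.866667=2.7556
k=3 load: inc=1.866667, refl=1.866667·-0.777778=-1.4519; V=0.888889+1.866667+-1.451852=1.3037

0 0 source 4.0000
1 5 load 0.8889
2 10 source 2.7556
3 15 load 1.3037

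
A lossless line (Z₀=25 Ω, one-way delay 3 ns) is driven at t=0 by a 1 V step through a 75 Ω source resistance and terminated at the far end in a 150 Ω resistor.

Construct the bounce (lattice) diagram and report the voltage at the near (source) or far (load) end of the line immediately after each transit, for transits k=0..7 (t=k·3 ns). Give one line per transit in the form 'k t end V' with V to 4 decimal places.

Γ_L=0.714286, Γ_S=0.500000; launch V₁=1·25/100=0.250000
k=0 src: V=0.2500
k=1 load: inc=0.250000, refl=0.250000·0.714286=0.1786; V=0.000000+0.250000+0.178571=0.4286
k=2 src: inc=0.178571, refl=0.178571·0.500000=0.0893; V=0.250000+0.178571+0.089286=0.5179
k=3 load: inc=0.089286, refl=0.089286·0.714286=0.0638; V=0.428571+0.089286+0.063776=0.5816
k=4 src: inc=0.063776, refl=0.063776·0.500000=0.0319; V=0.517857+0.063776+0.031888=0.6135
k=5 load: inc=0.031888, refl=0.031888·0.714286=0.0228; V=0.581633+0.031888+0.022777=0.6363
k=6 src: inc=0.022777, refl=0.022777·0.500000=0.0114; V=0.613520+0.022777+0.011388=0.6477
k=7 load: inc=0.011388, refl=0.011388·0.714286=0.0081; V=0.636297+0.011388+0.008135=0.6558

0 0 source 0.2500
1 3 load 0.4286
2 6 source 0.5179
3 9 load 0.5816
4 12 source 0.6135
5 15 load 0.6363
6 18 source 0.6477
7 21 load 0.6558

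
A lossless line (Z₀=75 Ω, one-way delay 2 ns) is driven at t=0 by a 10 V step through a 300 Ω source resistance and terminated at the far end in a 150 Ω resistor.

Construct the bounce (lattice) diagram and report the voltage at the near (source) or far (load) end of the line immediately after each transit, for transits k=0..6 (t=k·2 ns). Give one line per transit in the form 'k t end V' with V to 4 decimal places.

0 0 source 2.0000
1 2 load 2.6667
2 4 source 3.0667
3 6 load 3.2000
4 8 source 3.2800
5 10 load 3.3067
6 12 source 3.3227

Γ_L=0.333333, Γ_S=0.600000; launch V₁=10·75/375=2.000000
k=0 src: V=2.0000
k=1 load: inc=2.000000, refl=2.000000·0.333333=0.6667; V=0.000000+2.000000+0.666667=2.6667
k=2 src: inc=0.666667, refl=0.666667·0.600000=0.4000; V=2.000000+0.666667+0.400000=3.0667
k=3 load: inc=0.400000, refl=0.400000·0.333333=0.1333; V=2.666667+0.400000+0.133333=3.2000
k=4 src: inc=0.133333, refl=0.133333·0.600000=0.0800; V=3.066667+0.133333+0.080000=3.2800
k=5 load: inc=0.080000, refl=0.080000·0.333333=0.0267; V=3.200000+0.080000+0.026667=3.3067
k=6 src: inc=0.026667, refl=0.026667·0.600000=0.0160; V=3.280000+0.026667+0.016000=3.3227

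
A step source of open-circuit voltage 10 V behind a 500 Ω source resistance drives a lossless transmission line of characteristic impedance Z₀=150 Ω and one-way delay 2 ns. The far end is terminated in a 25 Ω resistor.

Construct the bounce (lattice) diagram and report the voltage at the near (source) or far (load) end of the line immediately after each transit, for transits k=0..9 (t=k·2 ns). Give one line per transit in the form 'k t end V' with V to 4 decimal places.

0 0 source 2.3077
1 2 load 0.6593
2 4 source -0.2282
3 6 load 0.4057
4 8 source 0.7471
5 10 load 0.5033
6 12 source 0.3720
7 14 load 0.4658
8 16 source 0.5163
9 18 load 0.4802

Γ_L=-0.714286, Γ_S=0.538462; launch V₁=10·150/650=2.307692
k=0 src: V=2.3077
k=1 load: inc=2.307692, refl=2.307692·-0.714286=-1.6484; V=0.000000+2.307692+-1.648352=0.6593
k=2 src: inc=-1.648352, refl=-1.648352·0.538462=-0.8876; V=2.307692+-1.648352+-0.887574=-0.2282
k=3 load: inc=-0.887574, refl=-0.887574·-0.714286=0.6340; V=0.659341+-0.887574+0.633981=0.4057
k=4 src: inc=0.633981, refl=0.633981·0.538462=0.3414; V=-0.228233+0.633981+0.341375=0.7471
k=5 load: inc=0.341375, refl=0.341375·-0.714286=-0.2438; V=0.405748+0.341375+-0.243839=0.5033
k=6 src: inc=-0.243839, refl=-0.243839·0.538462=-0.1313; V=0.747123+-0.243839+-0.131298=0.3720
k=7 load: inc=-0.131298, refl=-0.131298·-0.714286=0.0938; V=0.503284+-0.131298+0.093784=0.4658
k=8 src: inc=0.093784, refl=0.093784·0.538462=0.0505; V=0.371986+0.093784+0.050499=0.5163
k=9 load: inc=0.050499, refl=0.050499·-0.714286=-0.0361; V=0.465770+0.050499+-0.036071=0.4802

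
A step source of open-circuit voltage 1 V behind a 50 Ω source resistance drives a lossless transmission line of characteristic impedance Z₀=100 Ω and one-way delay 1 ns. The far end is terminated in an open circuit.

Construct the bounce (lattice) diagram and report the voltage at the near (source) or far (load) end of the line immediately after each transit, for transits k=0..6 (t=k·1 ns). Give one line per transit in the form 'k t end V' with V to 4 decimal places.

Γ_L=1.000000, Γ_S=-0.333333; launch V₁=1·100/150=0.666667
k=0 src: V=0.6667
k=1 load: inc=0.666667, refl=0.666667·1.000000=0.6667; V=0.000000+0.666667+0.666667=1.3333
k=2 src: inc=0.666667, refl=0.666667·-0.333333=-0.2222; V=0.666667+0.666667+-0.222222=1.1111
k=3 load: inc=-0.222222, refl=-0.222222·1.000000=-0.2222; V=1.333333+-0.222222+-0.222222=0.8889
k=4 src: inc=-0.222222, refl=-0.222222·-0.333333=0.0741; V=1.111111+-0.222222+0.074074=0.9630
k=5 load: inc=0.074074, refl=0.074074·1.000000=0.0741; V=0.888889+0.074074+0.074074=1.0370
k=6 src: inc=0.074074, refl=0.074074·-0.333333=-0.0247; V=0.962963+0.074074+-0.024691=1.0123

0 0 source 0.6667
1 1 load 1.3333
2 2 source 1.1111
3 3 load 0.8889
4 4 source 0.9630
5 5 load 1.0370
6 6 source 1.0123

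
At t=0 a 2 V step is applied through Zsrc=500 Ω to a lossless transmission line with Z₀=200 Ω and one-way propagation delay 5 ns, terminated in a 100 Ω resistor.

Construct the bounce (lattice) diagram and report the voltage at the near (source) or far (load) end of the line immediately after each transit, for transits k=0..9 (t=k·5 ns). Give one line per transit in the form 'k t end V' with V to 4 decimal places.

0 0 source 0.5714
1 5 load 0.3810
2 10 source 0.2993
3 15 load 0.3265
4 20 source 0.3382
5 25 load 0.3343
6 30 source 0.3326
7 35 load 0.3332
8 40 source 0.3334
9 45 load 0.3334

Γ_L=-0.333333, Γ_S=0.428571; launch V₁=2·200/700=0.571429
k=0 src: V=0.5714
k=1 load: inc=0.571429, refl=0.571429·-0.333333=-0.1905; V=0.000000+0.571429+-0.190476=0.3810
k=2 src: inc=-0.190476, refl=-0.190476·0.428571=-0.0816; V=0.571429+-0.190476+-0.081633=0.2993
k=3 load: inc=-0.081633, refl=-0.081633·-0.333333=0.0272; V=0.380952+-0.081633+0.027211=0.3265
k=4 src: inc=0.027211, refl=0.027211·0.428571=0.0117; V=0.299320+0.027211+0.011662=0.3382
k=5 load: inc=0.011662, refl=0.011662·-0.333333=-0.0039; V=0.326531+0.011662+-0.003887=0.3343
k=6 src: inc=-0.003887, refl=-0.003887·0.428571=-0.0017; V=0.338192+-0.003887+-0.001666=0.3326
k=7 load: inc=-0.001666, refl=-0.001666·-0.333333=0.0006; V=0.334305+-0.001666+0.000555=0.3332
k=8 src: inc=0.000555, refl=0.000555·0.428571=0.0002; V=0.332639+0.000555+0.000238=0.3334
k=9 load: inc=0.000238, refl=0.000238·-0.333333=-0.0001; V=0.333195+0.000238+-0.000079=0.3334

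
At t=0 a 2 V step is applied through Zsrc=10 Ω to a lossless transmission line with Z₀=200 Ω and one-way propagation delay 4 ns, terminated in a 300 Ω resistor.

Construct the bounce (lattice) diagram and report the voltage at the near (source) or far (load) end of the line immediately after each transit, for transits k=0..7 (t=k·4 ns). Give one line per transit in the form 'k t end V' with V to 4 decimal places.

Γ_L=0.200000, Γ_S=-0.904762; launch V₁=2·200/210=1.904762
k=0 src: V=1.9048
k=1 load: inc=1.904762, refl=1.904762·0.200000=0.3810; V=0.000000+1.904762+0.380952=2.2857
k=2 src: inc=0.380952, refl=0.380952·-0.904762=-0.3447; V=1.904762+0.380952+-0.344671=1.9410
k=3 load: inc=-0.344671, refl=-0.344671·0.200000=-0.0689; V=2.285714+-0.344671+-0.068934=1.8721
k=4 src: inc=-0.068934, refl=-0.068934·-0.904762=0.0624; V=1.941043+-0.068934+0.062369=1.9345
k=5 load: inc=0.062369, refl=0.062369·0.200000=0.0125; V=1.872109+0.062369+0.012474=1.9470
k=6 src: inc=0.012474, refl=0.012474·-0.904762=-0.0113; V=1.934478+0.012474+-0.011286=1.9357
k=7 load: inc=-0.011286, refl=-0.011286·0.200000=-0.0023; V=1.946952+-0.011286+-0.002257=1.9334

0 0 source 1.9048
1 4 load 2.2857
2 8 source 1.9410
3 12 load 1.8721
4 16 source 1.9345
5 20 load 1.9470
6 24 source 1.9357
7 28 load 1.9334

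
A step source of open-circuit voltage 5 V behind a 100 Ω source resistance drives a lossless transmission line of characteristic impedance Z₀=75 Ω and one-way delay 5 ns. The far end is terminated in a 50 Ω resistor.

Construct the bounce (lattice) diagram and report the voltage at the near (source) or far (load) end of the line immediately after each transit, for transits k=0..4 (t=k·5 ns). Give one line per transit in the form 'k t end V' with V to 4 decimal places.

Γ_L=-0.200000, Γ_S=0.142857; launch V₁=5·75/175=2.142857
k=0 src: V=2.1429
k=1 load: inc=2.142857, refl=2.142857·-0.200000=-0.4286; V=0.000000+2.142857+-0.428571=1.7143
k=2 src: inc=-0.428571, refl=-0.428571·0.142857=-0.0612; V=2.142857+-0.428571+-0.061224=1.6531
k=3 load: inc=-0.061224, refl=-0.061224·-0.200000=0.0122; V=1.714286+-0.061224+0.012245=1.6653
k=4 src: inc=0.012245, refl=0.012245·0.142857=0.0017; V=1.653061+0.012245+0.001749=1.6671

0 0 source 2.1429
1 5 load 1.7143
2 10 source 1.6531
3 15 load 1.6653
4 20 source 1.6671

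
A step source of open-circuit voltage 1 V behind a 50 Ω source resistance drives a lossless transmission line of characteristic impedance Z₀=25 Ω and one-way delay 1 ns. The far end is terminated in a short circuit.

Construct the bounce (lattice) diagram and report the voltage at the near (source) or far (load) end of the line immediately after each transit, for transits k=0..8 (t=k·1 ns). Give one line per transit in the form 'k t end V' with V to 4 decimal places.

0 0 source 0.3333
1 1 load 0.0000
2 2 source -0.1111
3 3 load 0.0000
4 4 source 0.0370
5 5 load 0.0000
6 6 source -0.0123
7 7 load 0.0000
8 8 source 0.0041

Γ_L=-1.000000, Γ_S=0.333333; launch V₁=1·25/75=0.333333
k=0 src: V=0.3333
k=1 load: inc=0.333333, refl=0.333333·-1.000000=-0.3333; V=0.000000+0.333333+-0.333333=0.0000
k=2 src: inc=-0.333333, refl=-0.333333·0.333333=-0.1111; V=0.333333+-0.333333+-0.111111=-0.1111
k=3 load: inc=-0.111111, refl=-0.111111·-1.000000=0.1111; V=0.000000+-0.111111+0.111111=0.0000
k=4 src: inc=0.111111, refl=0.111111·0.333333=0.0370; V=-0.111111+0.111111+0.037037=0.0370
k=5 load: inc=0.037037, refl=0.037037·-1.000000=-0.0370; V=0.000000+0.037037+-0.037037=0.0000
k=6 src: inc=-0.037037, refl=-0.037037·0.333333=-0.0123; V=0.037037+-0.037037+-0.012346=-0.0123
k=7 load: inc=-0.012346, refl=-0.012346·-1.000000=0.0123; V=0.000000+-0.012346+0.012346=0.0000
k=8 src: inc=0.012346, refl=0.012346·0.333333=0.0041; V=-0.012346+0.012346+0.004115=0.0041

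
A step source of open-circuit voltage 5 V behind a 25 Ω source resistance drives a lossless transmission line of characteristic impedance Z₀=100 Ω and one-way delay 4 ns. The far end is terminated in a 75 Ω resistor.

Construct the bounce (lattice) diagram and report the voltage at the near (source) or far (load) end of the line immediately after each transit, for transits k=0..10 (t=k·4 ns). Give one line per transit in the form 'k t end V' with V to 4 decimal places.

Γ_L=-0.142857, Γ_S=-0.600000; launch V₁=5·100/125=4.000000
k=0 src: V=4.0000
k=1 load: inc=4.000000, refl=4.000000·-0.142857=-0.5714; V=0.000000+4.000000+-0.571429=3.4286
k=2 src: inc=-0.571429, refl=-0.571429·-0.600000=0.3429; V=4.000000+-0.571429+0.342857=3.7714
k=3 load: inc=0.342857, refl=0.342857·-0.142857=-0.0490; V=3.428571+0.342857+-0.048980=3.7224
k=4 src: inc=-0.048980, refl=-0.048980·-0.600000=0.0294; V=3.771429+-0.048980+0.029388=3.7518
k=5 load: inc=0.029388, refl=0.029388·-0.142857=-0.0042; V=3.722449+0.029388+-0.004198=3.7476
k=6 src: inc=-0.004198, refl=-0.004198·-0.600000=0.0025; V=3.751837+-0.004198+0.002519=3.7502
k=7 load: inc=0.002519, refl=0.002519·-0.142857=-0.0004; V=3.747638+0.002519+-0.000360=3.7498
k=8 src: inc=-0.000360, refl=-0.000360·-0.600000=0.0002; V=3.750157+-0.000360+0.000216=3.7500
k=9 load: inc=0.000216, refl=0.000216·-0.142857=-0.0000; V=3.749798+0.000216+-0.000031=3.7500
k=10 src: inc=-0.000031, refl=-0.000031·-0.600000=0.0000; V=3.750013+-0.000031+0.000019=3.7500

0 0 source 4.0000
1 4 load 3.4286
2 8 source 3.7714
3 12 load 3.7224
4 16 source 3.7518
5 20 load 3.7476
6 24 source 3.7502
7 28 load 3.7498
8 32 source 3.7500
9 36 load 3.7500
10 40 source 3.7500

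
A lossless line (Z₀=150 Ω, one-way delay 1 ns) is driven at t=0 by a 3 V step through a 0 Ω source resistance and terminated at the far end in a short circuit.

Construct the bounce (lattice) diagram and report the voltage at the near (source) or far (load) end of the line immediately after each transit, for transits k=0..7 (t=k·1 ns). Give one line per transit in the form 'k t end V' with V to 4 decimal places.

Γ_L=-1.000000, Γ_S=-1.000000; launch V₁=3·150/150=3.000000
k=0 src: V=3.0000
k=1 load: inc=3.000000, refl=3.000000·-1.000000=-3.0000; V=0.000000+3.000000+-3.000000=0.0000
k=2 src: inc=-3.000000, refl=-3.000000·-1.000000=3.0000; V=3.000000+-3.000000+3.000000=3.0000
k=3 load: inc=3.000000, refl=3.000000·-1.000000=-3.0000; V=0.000000+3.000000+-3.000000=0.0000
k=4 src: inc=-3.000000, refl=-3.000000·-1.000000=3.0000; V=3.000000+-3.000000+3.000000=3.0000
k=5 load: inc=3.000000, refl=3.000000·-1.000000=-3.0000; V=0.000000+3.000000+-3.000000=0.0000
k=6 src: inc=-3.000000, refl=-3.000000·-1.000000=3.0000; V=3.000000+-3.000000+3.000000=3.0000
k=7 load: inc=3.000000, refl=3.000000·-1.000000=-3.0000; V=0.000000+3.000000+-3.000000=0.0000

0 0 source 3.0000
1 1 load 0.0000
2 2 source 3.0000
3 3 load 0.0000
4 4 source 3.0000
5 5 load 0.0000
6 6 source 3.0000
7 7 load 0.0000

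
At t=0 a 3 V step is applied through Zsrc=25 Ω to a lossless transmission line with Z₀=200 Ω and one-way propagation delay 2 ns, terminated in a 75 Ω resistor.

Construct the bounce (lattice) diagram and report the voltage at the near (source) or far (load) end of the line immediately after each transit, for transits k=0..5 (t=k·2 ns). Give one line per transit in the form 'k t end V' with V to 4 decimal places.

0 0 source 2.6667
1 2 load 1.4545
2 4 source 2.3973
3 6 load 1.9688
4 8 source 2.3021
5 10 load 2.1506

Γ_L=-0.454545, Γ_S=-0.777778; launch V₁=3·200/225=2.666667
k=0 src: V=2.6667
k=1 load: inc=2.666667, refl=2.666667·-0.454545=-1.2121; V=0.000000+2.666667+-1.212121=1.4545
k=2 src: inc=-1.212121, refl=-1.212121·-0.777778=0.9428; V=2.666667+-1.212121+0.942761=2.3973
k=3 load: inc=0.942761, refl=0.942761·-0.454545=-0.4285; V=1.454545+0.942761+-0.428528=1.9688
k=4 src: inc=-0.428528, refl=-0.428528·-0.777778=0.3333; V=2.397306+-0.428528+0.333299=2.3021
k=5 load: inc=0.333299, refl=0.333299·-0.454545=-0.1515; V=1.968779+0.333299+-0.151500=2.1506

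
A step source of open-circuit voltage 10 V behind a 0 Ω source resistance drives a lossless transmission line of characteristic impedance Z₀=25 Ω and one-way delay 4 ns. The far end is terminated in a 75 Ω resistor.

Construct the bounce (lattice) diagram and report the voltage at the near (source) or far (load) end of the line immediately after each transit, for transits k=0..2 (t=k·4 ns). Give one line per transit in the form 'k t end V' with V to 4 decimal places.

0 0 source 10.0000
1 4 load 15.0000
2 8 source 10.0000

Γ_L=0.500000, Γ_S=-1.000000; launch V₁=10·25/25=10.000000
k=0 src: V=10.0000
k=1 load: inc=10.000000, refl=10.000000·0.500000=5.0000; V=0.000000+10.000000+5.000000=15.0000
k=2 src: inc=5.000000, refl=5.000000·-1.000000=-5.0000; V=10.000000+5.000000+-5.000000=10.0000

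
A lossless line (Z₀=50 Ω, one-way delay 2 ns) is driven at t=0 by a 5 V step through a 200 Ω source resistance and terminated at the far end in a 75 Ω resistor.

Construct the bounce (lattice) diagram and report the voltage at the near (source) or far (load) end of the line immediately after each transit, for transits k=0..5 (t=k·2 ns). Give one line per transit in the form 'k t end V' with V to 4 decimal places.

Γ_L=0.200000, Γ_S=0.600000; launch V₁=5·50/250=1.000000
k=0 src: V=1.0000
k=1 load: inc=1.000000, refl=1.000000·0.200000=0.2000; V=0.000000+1.000000+0.200000=1.2000
k=2 src: inc=0.200000, refl=0.200000·0.600000=0.1200; V=1.000000+0.200000+0.120000=1.3200
k=3 load: inc=0.120000, refl=0.120000·0.200000=0.0240; V=1.200000+0.120000+0.024000=1.3440
k=4 src: inc=0.024000, refl=0.024000·0.600000=0.0144; V=1.320000+0.024000+0.014400=1.3584
k=5 load: inc=0.014400, refl=0.014400·0.200000=0.0029; V=1.344000+0.014400+0.002880=1.3613

0 0 source 1.0000
1 2 load 1.2000
2 4 source 1.3200
3 6 load 1.3440
4 8 source 1.3584
5 10 load 1.3613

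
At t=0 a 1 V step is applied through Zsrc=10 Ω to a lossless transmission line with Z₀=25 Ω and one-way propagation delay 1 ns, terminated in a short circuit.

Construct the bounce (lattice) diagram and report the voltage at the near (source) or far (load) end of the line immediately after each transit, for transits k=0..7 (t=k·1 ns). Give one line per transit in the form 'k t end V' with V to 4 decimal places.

0 0 source 0.7143
1 1 load 0.0000
2 2 source 0.3061
3 3 load 0.0000
4 4 source 0.1312
5 5 load 0.0000
6 6 source 0.0562
7 7 load 0.0000

Γ_L=-1.000000, Γ_S=-0.428571; launch V₁=1·25/35=0.714286
k=0 src: V=0.7143
k=1 load: inc=0.714286, refl=0.714286·-1.000000=-0.7143; V=0.000000+0.714286+-0.714286=0.0000
k=2 src: inc=-0.714286, refl=-0.714286·-0.428571=0.3061; V=0.714286+-0.714286+0.306122=0.3061
k=3 load: inc=0.306122, refl=0.306122·-1.000000=-0.3061; V=0.000000+0.306122+-0.306122=0.0000
k=4 src: inc=-0.306122, refl=-0.306122·-0.428571=0.1312; V=0.306122+-0.306122+0.131195=0.1312
k=5 load: inc=0.131195, refl=0.131195·-1.000000=-0.1312; V=0.000000+0.131195+-0.131195=0.0000
k=6 src: inc=-0.131195, refl=-0.131195·-0.428571=0.0562; V=0.131195+-0.131195+0.056227=0.0562
k=7 load: inc=0.056227, refl=0.056227·-1.000000=-0.0562; V=0.000000+0.056227+-0.056227=0.0000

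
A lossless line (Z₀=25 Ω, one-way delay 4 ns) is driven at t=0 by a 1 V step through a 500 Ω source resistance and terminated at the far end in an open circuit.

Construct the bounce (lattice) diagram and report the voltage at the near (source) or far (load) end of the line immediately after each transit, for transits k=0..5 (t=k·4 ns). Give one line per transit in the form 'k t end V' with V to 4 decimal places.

0 0 source 0.0476
1 4 load 0.0952
2 8 source 0.1383
3 12 load 0.1814
4 16 source 0.2204
5 20 load 0.2594

Γ_L=1.000000, Γ_S=0.904762; launch V₁=1·25/525=0.047619
k=0 src: V=0.0476
k=1 load: inc=0.047619, refl=0.047619·1.000000=0.0476; V=0.000000+0.047619+0.047619=0.0952
k=2 src: inc=0.047619, refl=0.047619·0.904762=0.0431; V=0.047619+0.047619+0.043084=0.1383
k=3 load: inc=0.043084, refl=0.043084·1.000000=0.0431; V=0.095238+0.043084+0.043084=0.1814
k=4 src: inc=0.043084, refl=0.043084·0.904762=0.0390; V=0.138322+0.043084+0.038981=0.2204
k=5 load: inc=0.038981, refl=0.038981·1.000000=0.0390; V=0.181406+0.038981+0.038981=0.2594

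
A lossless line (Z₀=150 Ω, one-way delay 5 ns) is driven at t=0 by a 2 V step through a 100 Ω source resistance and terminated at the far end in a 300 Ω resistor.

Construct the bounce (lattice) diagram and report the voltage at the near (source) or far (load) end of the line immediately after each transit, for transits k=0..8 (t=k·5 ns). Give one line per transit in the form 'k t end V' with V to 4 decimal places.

0 0 source 1.2000
1 5 load 1.6000
2 10 source 1.5200
3 15 load 1.4933
4 20 source 1.4987
5 25 load 1.5004
6 30 source 1.5001
7 35 load 1.5000
8 40 source 1.5000

Γ_L=0.333333, Γ_S=-0.200000; launch V₁=2·150/250=1.200000
k=0 src: V=1.2000
k=1 load: inc=1.200000, refl=1.200000·0.333333=0.4000; V=0.000000+1.200000+0.400000=1.6000
k=2 src: inc=0.400000, refl=0.400000·-0.200000=-0.0800; V=1.200000+0.400000+-0.080000=1.5200
k=3 load: inc=-0.080000, refl=-0.080000·0.333333=-0.0267; V=1.600000+-0.080000+-0.026667=1.4933
k=4 src: inc=-0.026667, refl=-0.026667·-0.200000=0.0053; V=1.520000+-0.026667+0.005333=1.4987
k=5 load: inc=0.005333, refl=0.005333·0.333333=0.0018; V=1.493333+0.005333+0.001778=1.5004
k=6 src: inc=0.001778, refl=0.001778·-0.200000=-0.0004; V=1.498667+0.001778+-0.000356=1.5001
k=7 load: inc=-0.000356, refl=-0.000356·0.333333=-0.0001; V=1.500444+-0.000356+-0.000119=1.5000
k=8 src: inc=-0.000119, refl=-0.000119·-0.200000=0.0000; V=1.500089+-0.000119+0.000024=1.5000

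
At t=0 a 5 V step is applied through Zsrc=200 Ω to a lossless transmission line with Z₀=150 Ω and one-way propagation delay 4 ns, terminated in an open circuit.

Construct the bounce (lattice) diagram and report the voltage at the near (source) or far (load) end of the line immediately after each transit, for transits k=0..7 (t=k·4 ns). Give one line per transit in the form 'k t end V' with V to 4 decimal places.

Γ_L=1.000000, Γ_S=0.142857; launch V₁=5·150/350=2.142857
k=0 src: V=2.1429
k=1 load: inc=2.142857, refl=2.142857·1.000000=2.1429; V=0.000000+2.142857+2.142857=4.2857
k=2 src: inc=2.142857, refl=2.142857·0.142857=0.3061; V=2.142857+2.142857+0.306122=4.5918
k=3 load: inc=0.306122, refl=0.306122·1.000000=0.3061; V=4.285714+0.306122+0.306122=4.8980
k=4 src: inc=0.306122, refl=0.306122·0.142857=0.0437; V=4.591837+0.306122+0.043732=4.9417
k=5 load: inc=0.043732, refl=0.043732·1.000000=0.0437; V=4.897959+0.043732+0.043732=4.9854
k=6 src: inc=0.043732, refl=0.043732·0.142857=0.0062; V=4.941691+0.043732+0.006247=4.9917
k=7 load: inc=0.006247, refl=0.006247·1.000000=0.0062; V=4.985423+0.006247+0.006247=4.9979

0 0 source 2.1429
1 4 load 4.2857
2 8 source 4.5918
3 12 load 4.8980
4 16 source 4.9417
5 20 load 4.9854
6 24 source 4.9917
7 28 load 4.9979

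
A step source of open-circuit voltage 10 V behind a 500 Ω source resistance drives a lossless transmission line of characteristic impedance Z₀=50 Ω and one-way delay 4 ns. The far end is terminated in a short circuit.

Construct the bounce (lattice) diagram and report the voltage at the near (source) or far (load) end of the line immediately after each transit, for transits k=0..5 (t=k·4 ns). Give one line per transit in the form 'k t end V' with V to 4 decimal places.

Γ_L=-1.000000, Γ_S=0.818182; launch V₁=10·50/550=0.909091
k=0 src: V=0.9091
k=1 load: inc=0.909091, refl=0.909091·-1.000000=-0.9091; V=0.000000+0.909091+-0.909091=0.0000
k=2 src: inc=-0.909091, refl=-0.909091·0.818182=-0.7438; V=0.909091+-0.909091+-0.743802=-0.7438
k=3 load: inc=-0.743802, refl=-0.743802·-1.000000=0.7438; V=0.000000+-0.743802+0.743802=0.0000
k=4 src: inc=0.743802, refl=0.743802·0.818182=0.6086; V=-0.743802+0.743802+0.608565=0.6086
k=5 load: inc=0.608565, refl=0.608565·-1.000000=-0.6086; V=0.000000+0.608565+-0.608565=0.0000

0 0 source 0.9091
1 4 load 0.0000
2 8 source -0.7438
3 12 load 0.0000
4 16 source 0.6086
5 20 load 0.0000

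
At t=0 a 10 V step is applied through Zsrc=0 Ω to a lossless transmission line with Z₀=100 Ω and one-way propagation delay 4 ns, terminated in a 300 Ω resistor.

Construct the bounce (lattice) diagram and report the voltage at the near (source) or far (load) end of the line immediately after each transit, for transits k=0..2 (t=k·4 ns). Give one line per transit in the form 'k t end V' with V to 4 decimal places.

0 0 source 10.0000
1 4 load 15.0000
2 8 source 10.0000

Γ_L=0.500000, Γ_S=-1.000000; launch V₁=10·100/100=10.000000
k=0 src: V=10.0000
k=1 load: inc=10.000000, refl=10.000000·0.500000=5.0000; V=0.000000+10.000000+5.000000=15.0000
k=2 src: inc=5.000000, refl=5.000000·-1.000000=-5.0000; V=10.000000+5.000000+-5.000000=10.0000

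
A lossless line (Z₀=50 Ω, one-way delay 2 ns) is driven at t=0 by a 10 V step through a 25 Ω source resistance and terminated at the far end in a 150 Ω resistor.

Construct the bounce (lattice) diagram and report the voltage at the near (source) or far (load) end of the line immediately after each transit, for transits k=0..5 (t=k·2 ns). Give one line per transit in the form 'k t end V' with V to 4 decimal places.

0 0 source 6.6667
1 2 load 10.0000
2 4 source 8.8889
3 6 load 8.3333
4 8 source 8.5185
5 10 load 8.6111

Γ_L=0.500000, Γ_S=-0.333333; launch V₁=10·50/75=6.666667
k=0 src: V=6.6667
k=1 load: inc=6.666667, refl=6.666667·0.500000=3.3333; V=0.000000+6.666667+3.333333=10.0000
k=2 src: inc=3.333333, refl=3.333333·-0.333333=-1.1111; V=6.666667+3.333333+-1.111111=8.8889
k=3 load: inc=-1.111111, refl=-1.111111·0.500000=-0.5556; V=10.000000+-1.111111+-0.555556=8.3333
k=4 src: inc=-0.555556, refl=-0.555556·-0.333333=0.1852; V=8.888889+-0.555556+0.185185=8.5185
k=5 load: inc=0.185185, refl=0.185185·0.500000=0.0926; V=8.333333+0.185185+0.092593=8.6111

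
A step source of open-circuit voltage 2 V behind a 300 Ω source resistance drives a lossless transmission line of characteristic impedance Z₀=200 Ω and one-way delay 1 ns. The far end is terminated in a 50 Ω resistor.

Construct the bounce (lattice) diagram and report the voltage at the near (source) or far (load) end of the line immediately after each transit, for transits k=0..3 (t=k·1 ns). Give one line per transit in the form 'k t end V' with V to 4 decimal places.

0 0 source 0.8000
1 1 load 0.3200
2 2 source 0.2240
3 3 load 0.2816

Γ_L=-0.600000, Γ_S=0.200000; launch V₁=2·200/500=0.800000
k=0 src: V=0.8000
k=1 load: inc=0.800000, refl=0.800000·-0.600000=-0.4800; V=0.000000+0.800000+-0.480000=0.3200
k=2 src: inc=-0.480000, refl=-0.480000·0.200000=-0.0960; V=0.800000+-0.480000+-0.096000=0.2240
k=3 load: inc=-0.096000, refl=-0.096000·-0.600000=0.0576; V=0.320000+-0.096000+0.057600=0.2816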